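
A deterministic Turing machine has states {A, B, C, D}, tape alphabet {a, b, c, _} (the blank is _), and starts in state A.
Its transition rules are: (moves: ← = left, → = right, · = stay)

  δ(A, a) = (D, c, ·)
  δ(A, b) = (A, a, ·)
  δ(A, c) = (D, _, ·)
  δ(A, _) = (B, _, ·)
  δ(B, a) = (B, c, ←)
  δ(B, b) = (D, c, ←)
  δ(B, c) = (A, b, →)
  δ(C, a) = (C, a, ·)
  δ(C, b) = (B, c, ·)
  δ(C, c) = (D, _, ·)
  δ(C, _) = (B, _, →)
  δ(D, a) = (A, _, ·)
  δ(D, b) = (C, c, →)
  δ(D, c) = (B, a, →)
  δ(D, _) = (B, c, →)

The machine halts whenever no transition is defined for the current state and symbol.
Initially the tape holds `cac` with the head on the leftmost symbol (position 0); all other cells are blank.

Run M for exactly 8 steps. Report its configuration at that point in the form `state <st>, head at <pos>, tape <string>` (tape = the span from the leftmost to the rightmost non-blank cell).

A | [c]ac_   read c → write _, move ·, go to D
D | [_]ac_   read _ → write c, move →, go to B
B | c[a]c_   read a → write c, move ←, go to B
B | [c]cc_   read c → write b, move →, go to A
A | b[c]c_   read c → write _, move ·, go to D
D | b[_]c_   read _ → write c, move →, go to B
B | bc[c]_   read c → write b, move →, go to A
A | bcb[_]   read _ → write _, move ·, go to B
B | bcb[_]
After 8 steps: state B, head at 3, tape bcb.

state B, head at 3, tape bcb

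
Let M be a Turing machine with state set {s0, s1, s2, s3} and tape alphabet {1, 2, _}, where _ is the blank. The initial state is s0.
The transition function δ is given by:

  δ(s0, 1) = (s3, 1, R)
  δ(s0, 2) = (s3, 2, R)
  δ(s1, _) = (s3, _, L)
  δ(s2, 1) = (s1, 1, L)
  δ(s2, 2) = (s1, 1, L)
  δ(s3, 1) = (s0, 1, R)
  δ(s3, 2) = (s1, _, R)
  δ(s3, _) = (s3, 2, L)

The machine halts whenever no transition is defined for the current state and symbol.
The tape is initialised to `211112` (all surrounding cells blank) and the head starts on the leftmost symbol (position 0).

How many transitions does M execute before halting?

state=s0 head=0 tape=[2]11112_   (s0,2)→(s3,2,R)
state=s3 head=1 tape=2[1]1112_   (s3,1)→(s0,1,R)
state=s0 head=2 tape=21[1]112_   (s0,1)→(s3,1,R)
state=s3 head=3 tape=211[1]12_   (s3,1)→(s0,1,R)
state=s0 head=4 tape=2111[1]2_   (s0,1)→(s3,1,R)
state=s3 head=5 tape=21111[2]_   (s3,2)→(s1,_,R)
state=s1 head=6 tape=21111_[_]   (s1,_)→(s3,_,L)
state=s3 head=5 tape=21111[_]_   (s3,_)→(s3,2,L)
state=s3 head=4 tape=2111[1]2_   (s3,1)→(s0,1,R)
state=s0 head=5 tape=21111[2]_   (s0,2)→(s3,2,R)
state=s3 head=6 tape=211112[_]   (s3,_)→(s3,2,L)
state=s3 head=5 tape=21111[2]2   (s3,2)→(s1,_,R)
state=s1 head=6 tape=21111_[2]
M halts after 12 transitions.

12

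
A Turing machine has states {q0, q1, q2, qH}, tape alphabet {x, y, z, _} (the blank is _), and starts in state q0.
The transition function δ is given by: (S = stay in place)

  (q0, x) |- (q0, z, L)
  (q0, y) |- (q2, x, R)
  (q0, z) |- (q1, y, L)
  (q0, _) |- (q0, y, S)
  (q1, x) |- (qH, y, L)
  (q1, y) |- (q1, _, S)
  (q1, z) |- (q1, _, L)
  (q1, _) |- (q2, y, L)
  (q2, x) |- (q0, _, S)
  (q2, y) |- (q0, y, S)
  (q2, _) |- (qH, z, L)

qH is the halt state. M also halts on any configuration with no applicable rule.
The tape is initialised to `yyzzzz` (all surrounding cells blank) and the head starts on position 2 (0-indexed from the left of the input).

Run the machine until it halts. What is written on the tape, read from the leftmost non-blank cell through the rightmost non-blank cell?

state=q0 head=2 tape=yy[z]zzz   (q0,z)→(q1,y,L)
state=q1 head=1 tape=y[y]yzzz   (q1,y)→(q1,_,S)
state=q1 head=1 tape=y[_]yzzz   (q1,_)→(q2,y,L)
state=q2 head=0 tape=[y]yyzzz   (q2,y)→(q0,y,S)
state=q0 head=0 tape=[y]yyzzz   (q0,y)→(q2,x,R)
state=q2 head=1 tape=x[y]yzzz   (q2,y)→(q0,y,S)
state=q0 head=1 tape=x[y]yzzz   (q0,y)→(q2,x,R)
state=q2 head=2 tape=xx[y]zzz   (q2,y)→(q0,y,S)
state=q0 head=2 tape=xx[y]zzz   (q0,y)→(q2,x,R)
state=q2 head=3 tape=xxx[z]zz
The non-blank tape span at halt is xxxzzz.

xxxzzz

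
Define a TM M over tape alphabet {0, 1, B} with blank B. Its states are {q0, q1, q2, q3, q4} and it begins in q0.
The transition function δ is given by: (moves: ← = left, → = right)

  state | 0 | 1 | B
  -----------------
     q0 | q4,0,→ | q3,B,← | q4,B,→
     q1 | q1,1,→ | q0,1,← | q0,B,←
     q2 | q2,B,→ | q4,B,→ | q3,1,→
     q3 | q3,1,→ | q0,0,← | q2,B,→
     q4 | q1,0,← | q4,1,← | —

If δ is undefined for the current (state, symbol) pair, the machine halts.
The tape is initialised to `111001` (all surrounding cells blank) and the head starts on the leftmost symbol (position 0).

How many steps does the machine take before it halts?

15

state=q0 head=0 tape=BB[1]11001   (q0,1)→(q3,B,←)
state=q3 head=-1 tape=B[B]B11001   (q3,B)→(q2,B,→)
state=q2 head=0 tape=BB[B]11001   (q2,B)→(q3,1,→)
state=q3 head=1 tape=BB1[1]1001   (q3,1)→(q0,0,←)
state=q0 head=0 tape=BB[1]01001   (q0,1)→(q3,B,←)
state=q3 head=-1 tape=B[B]B01001   (q3,B)→(q2,B,→)
state=q2 head=0 tape=BB[B]01001   (q2,B)→(q3,1,→)
state=q3 head=1 tape=BB1[0]1001   (q3,0)→(q3,1,→)
state=q3 head=2 tape=BB11[1]001   (q3,1)→(q0,0,←)
state=q0 head=1 tape=BB1[1]0001   (q0,1)→(q3,B,←)
state=q3 head=0 tape=BB[1]B0001   (q3,1)→(q0,0,←)
state=q0 head=-1 tape=B[B]0B0001   (q0,B)→(q4,B,→)
state=q4 head=0 tape=BB[0]B0001   (q4,0)→(q1,0,←)
state=q1 head=-1 tape=B[B]0B0001   (q1,B)→(q0,B,←)
state=q0 head=-2 tape=[B]B0B0001   (q0,B)→(q4,B,→)
state=q4 head=-1 tape=B[B]0B0001
M halts after 15 transitions.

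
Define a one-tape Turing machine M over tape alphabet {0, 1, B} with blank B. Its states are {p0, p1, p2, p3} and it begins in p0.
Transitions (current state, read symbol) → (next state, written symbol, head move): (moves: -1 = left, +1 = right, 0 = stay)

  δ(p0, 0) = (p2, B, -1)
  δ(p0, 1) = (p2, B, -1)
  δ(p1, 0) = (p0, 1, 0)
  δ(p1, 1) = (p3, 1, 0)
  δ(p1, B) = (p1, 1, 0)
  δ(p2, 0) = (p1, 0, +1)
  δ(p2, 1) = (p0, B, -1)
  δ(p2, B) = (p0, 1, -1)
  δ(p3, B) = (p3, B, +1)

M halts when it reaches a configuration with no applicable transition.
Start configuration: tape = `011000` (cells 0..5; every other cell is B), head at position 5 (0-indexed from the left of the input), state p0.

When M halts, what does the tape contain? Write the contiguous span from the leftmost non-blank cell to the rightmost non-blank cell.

p0 | 01100[0]   read 0 → write B, move -1, go to p2
p2 | 0110[0]B   read 0 → write 0, move +1, go to p1
p1 | 01100[B]   read B → write 1, move 0, go to p1
p1 | 01100[1]   read 1 → write 1, move 0, go to p3
p3 | 01100[1]
The non-blank tape span at halt is 011001.

011001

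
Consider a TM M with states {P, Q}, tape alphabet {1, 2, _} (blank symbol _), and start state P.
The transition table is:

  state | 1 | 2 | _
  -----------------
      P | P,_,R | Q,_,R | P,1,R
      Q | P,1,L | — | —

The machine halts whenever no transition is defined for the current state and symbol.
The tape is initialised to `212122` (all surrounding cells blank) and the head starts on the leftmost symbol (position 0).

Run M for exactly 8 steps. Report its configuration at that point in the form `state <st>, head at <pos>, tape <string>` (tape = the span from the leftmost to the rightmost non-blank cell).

P | [2]12122   read 2 → write _, move R, go to Q
Q | _[1]2122   read 1 → write 1, move L, go to P
P | [_]12122   read _ → write 1, move R, go to P
P | 1[1]2122   read 1 → write _, move R, go to P
P | 1_[2]122   read 2 → write _, move R, go to Q
Q | 1__[1]22   read 1 → write 1, move L, go to P
P | 1_[_]122   read _ → write 1, move R, go to P
P | 1_1[1]22   read 1 → write _, move R, go to P
P | 1_1_[2]2
After 8 steps: state P, head at 4, tape 1_1_22.

state P, head at 4, tape 1_1_22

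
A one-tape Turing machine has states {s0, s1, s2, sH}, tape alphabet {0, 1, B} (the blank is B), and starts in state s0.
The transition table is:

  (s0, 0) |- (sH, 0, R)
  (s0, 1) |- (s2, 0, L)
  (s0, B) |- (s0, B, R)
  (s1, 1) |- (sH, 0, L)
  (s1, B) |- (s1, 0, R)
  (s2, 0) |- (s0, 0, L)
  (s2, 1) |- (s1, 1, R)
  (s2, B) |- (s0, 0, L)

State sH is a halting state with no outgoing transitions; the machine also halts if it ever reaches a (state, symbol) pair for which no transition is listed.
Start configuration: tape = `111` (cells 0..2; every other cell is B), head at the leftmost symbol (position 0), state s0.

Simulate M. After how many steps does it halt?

state=s0 head=0 tape=BB[1]11   (s0,1)→(s2,0,L)
state=s2 head=-1 tape=B[B]011   (s2,B)→(s0,0,L)
state=s0 head=-2 tape=[B]0011   (s0,B)→(s0,B,R)
state=s0 head=-1 tape=B[0]011   (s0,0)→(sH,0,R)
state=sH head=0 tape=B0[0]11
M halts after 4 transitions.

4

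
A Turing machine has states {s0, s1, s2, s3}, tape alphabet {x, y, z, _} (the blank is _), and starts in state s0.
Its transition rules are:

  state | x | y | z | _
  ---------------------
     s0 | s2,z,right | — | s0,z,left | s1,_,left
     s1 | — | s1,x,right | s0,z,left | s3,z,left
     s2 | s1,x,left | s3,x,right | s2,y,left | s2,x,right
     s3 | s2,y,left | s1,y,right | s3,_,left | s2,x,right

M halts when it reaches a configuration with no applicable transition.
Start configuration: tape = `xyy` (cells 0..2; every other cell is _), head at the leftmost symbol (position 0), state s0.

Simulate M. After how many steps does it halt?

6

s0 | [x]yy_   read x → write z, move right, go to s2
s2 | z[y]y_   read y → write x, move right, go to s3
s3 | zx[y]_   read y → write y, move right, go to s1
s1 | zxy[_]   read _ → write z, move left, go to s3
s3 | zx[y]z   read y → write y, move right, go to s1
s1 | zxy[z]   read z → write z, move left, go to s0
s0 | zx[y]z
M halts after 6 transitions.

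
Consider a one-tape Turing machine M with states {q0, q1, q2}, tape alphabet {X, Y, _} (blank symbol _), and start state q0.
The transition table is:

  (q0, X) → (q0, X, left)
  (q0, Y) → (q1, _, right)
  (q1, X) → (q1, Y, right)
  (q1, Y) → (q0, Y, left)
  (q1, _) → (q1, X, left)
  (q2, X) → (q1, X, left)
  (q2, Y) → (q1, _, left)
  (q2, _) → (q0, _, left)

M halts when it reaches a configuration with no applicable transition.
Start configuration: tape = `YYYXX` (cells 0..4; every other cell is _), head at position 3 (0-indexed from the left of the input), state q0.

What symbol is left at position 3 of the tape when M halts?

state=q0 head=3 tape=YYY[X]X_   (q0,X)→(q0,X,left)
state=q0 head=2 tape=YY[Y]XX_   (q0,Y)→(q1,_,right)
state=q1 head=3 tape=YY_[X]X_   (q1,X)→(q1,Y,right)
state=q1 head=4 tape=YY_Y[X]_   (q1,X)→(q1,Y,right)
state=q1 head=5 tape=YY_YY[_]   (q1,_)→(q1,X,left)
state=q1 head=4 tape=YY_Y[Y]X   (q1,Y)→(q0,Y,left)
state=q0 head=3 tape=YY_[Y]YX   (q0,Y)→(q1,_,right)
state=q1 head=4 tape=YY__[Y]X   (q1,Y)→(q0,Y,left)
state=q0 head=3 tape=YY_[_]YX
Cell 3 holds _ when M halts.

_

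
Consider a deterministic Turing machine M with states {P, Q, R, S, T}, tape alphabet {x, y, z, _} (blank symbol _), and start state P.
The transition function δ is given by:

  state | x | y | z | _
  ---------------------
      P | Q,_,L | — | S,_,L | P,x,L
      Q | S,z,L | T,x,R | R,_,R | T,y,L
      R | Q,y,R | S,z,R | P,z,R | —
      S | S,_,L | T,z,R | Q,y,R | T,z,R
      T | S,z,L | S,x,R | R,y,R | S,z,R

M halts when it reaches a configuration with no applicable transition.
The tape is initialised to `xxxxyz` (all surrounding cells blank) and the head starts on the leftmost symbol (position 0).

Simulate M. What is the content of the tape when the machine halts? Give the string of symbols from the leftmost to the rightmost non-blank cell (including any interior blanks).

P | __[x]xxxyz_   read x → write _, move L, go to Q
Q | _[_]_xxxyz_   read _ → write y, move L, go to T
T | [_]y_xxxyz_   read _ → write z, move R, go to S
S | z[y]_xxxyz_   read y → write z, move R, go to T
T | zz[_]xxxyz_   read _ → write z, move R, go to S
S | zzz[x]xxyz_   read x → write _, move L, go to S
S | zz[z]_xxyz_   read z → write y, move R, go to Q
Q | zzy[_]xxyz_   read _ → write y, move L, go to T
T | zz[y]yxxyz_   read y → write x, move R, go to S
S | zzx[y]xxyz_   read y → write z, move R, go to T
T | zzxz[x]xyz_   read x → write z, move L, go to S
S | zzx[z]zxyz_   read z → write y, move R, go to Q
Q | zzxy[z]xyz_   read z → write _, move R, go to R
R | zzxy_[x]yz_   read x → write y, move R, go to Q
Q | zzxy_y[y]z_   read y → write x, move R, go to T
T | zzxy_yx[z]_   read z → write y, move R, go to R
R | zzxy_yxy[_]
The non-blank tape span at halt is zzxy_yxy.

zzxy_yxy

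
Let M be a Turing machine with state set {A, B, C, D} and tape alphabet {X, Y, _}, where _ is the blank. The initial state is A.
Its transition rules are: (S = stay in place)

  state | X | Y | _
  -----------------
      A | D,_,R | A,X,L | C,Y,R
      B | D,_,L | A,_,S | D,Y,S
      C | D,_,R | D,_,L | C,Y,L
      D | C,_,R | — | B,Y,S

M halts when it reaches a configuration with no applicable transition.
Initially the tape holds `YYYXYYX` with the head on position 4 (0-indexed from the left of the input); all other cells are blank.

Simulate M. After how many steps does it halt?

A | YYYX[Y]YX   read Y → write X, move L, go to A
A | YYY[X]XYX   read X → write _, move R, go to D
D | YYY_[X]YX   read X → write _, move R, go to C
C | YYY__[Y]X   read Y → write _, move L, go to D
D | YYY_[_]_X   read _ → write Y, move S, go to B
B | YYY_[Y]_X   read Y → write _, move S, go to A
A | YYY_[_]_X   read _ → write Y, move R, go to C
C | YYY_Y[_]X   read _ → write Y, move L, go to C
C | YYY_[Y]YX   read Y → write _, move L, go to D
D | YYY[_]_YX   read _ → write Y, move S, go to B
B | YYY[Y]_YX   read Y → write _, move S, go to A
A | YYY[_]_YX   read _ → write Y, move R, go to C
C | YYYY[_]YX   read _ → write Y, move L, go to C
C | YYY[Y]YYX   read Y → write _, move L, go to D
D | YY[Y]_YYX
M halts after 14 transitions.

14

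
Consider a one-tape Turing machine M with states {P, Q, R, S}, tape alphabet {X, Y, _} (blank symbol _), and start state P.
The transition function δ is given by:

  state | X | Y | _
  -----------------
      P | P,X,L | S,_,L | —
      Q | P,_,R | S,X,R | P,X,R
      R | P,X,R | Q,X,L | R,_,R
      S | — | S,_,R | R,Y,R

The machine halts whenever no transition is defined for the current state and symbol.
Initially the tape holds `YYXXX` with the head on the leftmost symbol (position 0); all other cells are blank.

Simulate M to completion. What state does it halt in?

P

state=P head=0 tape=__[Y]YXXX   (P,Y)→(S,_,L)
state=S head=-1 tape=_[_]_YXXX   (S,_)→(R,Y,R)
state=R head=0 tape=_Y[_]YXXX   (R,_)→(R,_,R)
state=R head=1 tape=_Y_[Y]XXX   (R,Y)→(Q,X,L)
state=Q head=0 tape=_Y[_]XXXX   (Q,_)→(P,X,R)
state=P head=1 tape=_YX[X]XXX   (P,X)→(P,X,L)
state=P head=0 tape=_Y[X]XXXX   (P,X)→(P,X,L)
state=P head=-1 tape=_[Y]XXXXX   (P,Y)→(S,_,L)
state=S head=-2 tape=[_]_XXXXX   (S,_)→(R,Y,R)
state=R head=-1 tape=Y[_]XXXXX   (R,_)→(R,_,R)
state=R head=0 tape=Y_[X]XXXX   (R,X)→(P,X,R)
state=P head=1 tape=Y_X[X]XXX   (P,X)→(P,X,L)
state=P head=0 tape=Y_[X]XXXX   (P,X)→(P,X,L)
state=P head=-1 tape=Y[_]XXXXX
No transition is defined for (P, _); M halts in state P.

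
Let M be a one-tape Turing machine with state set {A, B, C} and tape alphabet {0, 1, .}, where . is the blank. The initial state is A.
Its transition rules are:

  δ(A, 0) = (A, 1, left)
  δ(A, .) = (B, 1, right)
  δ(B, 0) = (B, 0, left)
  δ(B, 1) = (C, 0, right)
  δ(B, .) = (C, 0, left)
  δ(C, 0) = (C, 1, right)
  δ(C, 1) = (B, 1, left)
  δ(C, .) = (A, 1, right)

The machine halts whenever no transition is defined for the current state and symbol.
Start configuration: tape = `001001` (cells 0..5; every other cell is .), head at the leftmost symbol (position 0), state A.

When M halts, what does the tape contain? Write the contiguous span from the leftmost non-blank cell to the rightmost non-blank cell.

A | ...[0]01001   read 0 → write 1, move left, go to A
A | ..[.]101001   read . → write 1, move right, go to B
B | ..1[1]01001   read 1 → write 0, move right, go to C
C | ..10[0]1001   read 0 → write 1, move right, go to C
C | ..101[1]001   read 1 → write 1, move left, go to B
B | ..10[1]1001   read 1 → write 0, move right, go to C
C | ..100[1]001   read 1 → write 1, move left, go to B
B | ..10[0]1001   read 0 → write 0, move left, go to B
B | ..1[0]01001   read 0 → write 0, move left, go to B
B | ..[1]001001   read 1 → write 0, move right, go to C
C | ..0[0]01001   read 0 → write 1, move right, go to C
C | ..01[0]1001   read 0 → write 1, move right, go to C
C | ..011[1]001   read 1 → write 1, move left, go to B
B | ..01[1]1001   read 1 → write 0, move right, go to C
C | ..010[1]001   read 1 → write 1, move left, go to B
B | ..01[0]1001   read 0 → write 0, move left, go to B
B | ..0[1]01001   read 1 → write 0, move right, go to C
C | ..00[0]1001   read 0 → write 1, move right, go to C
C | ..001[1]001   read 1 → write 1, move left, go to B
B | ..00[1]1001   read 1 → write 0, move right, go to C
C | ..000[1]001   read 1 → write 1, move left, go to B
B | ..00[0]1001   read 0 → write 0, move left, go to B
B | ..0[0]01001   read 0 → write 0, move left, go to B
B | ..[0]001001   read 0 → write 0, move left, go to B
B | .[.]0001001   read . → write 0, move left, go to C
C | [.]00001001   read . → write 1, move right, go to A
A | 1[0]0001001   read 0 → write 1, move left, go to A
A | [1]10001001
The non-blank tape span at halt is 110001001.

110001001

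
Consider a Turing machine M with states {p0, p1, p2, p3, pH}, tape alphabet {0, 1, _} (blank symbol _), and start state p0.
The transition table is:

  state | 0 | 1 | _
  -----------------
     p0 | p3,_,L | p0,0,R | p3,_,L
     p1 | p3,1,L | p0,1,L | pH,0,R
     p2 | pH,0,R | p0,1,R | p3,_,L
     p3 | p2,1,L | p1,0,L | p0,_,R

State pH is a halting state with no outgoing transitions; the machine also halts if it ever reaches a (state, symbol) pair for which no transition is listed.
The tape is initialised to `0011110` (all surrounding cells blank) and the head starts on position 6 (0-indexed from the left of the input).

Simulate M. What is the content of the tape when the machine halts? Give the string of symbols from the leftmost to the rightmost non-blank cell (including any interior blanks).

state=p0 head=6 tape=001111[0]   (p0,0)→(p3,_,L)
state=p3 head=5 tape=00111[1]_   (p3,1)→(p1,0,L)
state=p1 head=4 tape=0011[1]0_   (p1,1)→(p0,1,L)
state=p0 head=3 tape=001[1]10_   (p0,1)→(p0,0,R)
state=p0 head=4 tape=0010[1]0_   (p0,1)→(p0,0,R)
state=p0 head=5 tape=00100[0]_   (p0,0)→(p3,_,L)
state=p3 head=4 tape=0010[0]__   (p3,0)→(p2,1,L)
state=p2 head=3 tape=001[0]1__   (p2,0)→(pH,0,R)
state=pH head=4 tape=0010[1]__
The non-blank tape span at halt is 00101.

00101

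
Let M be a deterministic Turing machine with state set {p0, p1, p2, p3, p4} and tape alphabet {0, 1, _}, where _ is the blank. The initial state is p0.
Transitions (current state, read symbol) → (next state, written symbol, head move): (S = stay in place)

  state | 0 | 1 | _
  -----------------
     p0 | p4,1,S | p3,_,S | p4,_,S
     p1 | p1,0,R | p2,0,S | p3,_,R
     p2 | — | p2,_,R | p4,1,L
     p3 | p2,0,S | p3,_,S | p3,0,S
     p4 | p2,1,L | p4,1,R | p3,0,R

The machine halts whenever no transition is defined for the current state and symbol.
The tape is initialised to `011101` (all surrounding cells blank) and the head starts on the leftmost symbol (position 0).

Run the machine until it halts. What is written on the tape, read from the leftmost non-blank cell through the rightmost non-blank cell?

111__00

p0 | [0]11101_   read 0 → write 1, move S, go to p4
p4 | [1]11101_   read 1 → write 1, move R, go to p4
p4 | 1[1]1101_   read 1 → write 1, move R, go to p4
p4 | 11[1]101_   read 1 → write 1, move R, go to p4
p4 | 111[1]01_   read 1 → write 1, move R, go to p4
p4 | 1111[0]1_   read 0 → write 1, move L, go to p2
p2 | 111[1]11_   read 1 → write _, move R, go to p2
p2 | 111_[1]1_   read 1 → write _, move R, go to p2
p2 | 111__[1]_   read 1 → write _, move R, go to p2
p2 | 111___[_]   read _ → write 1, move L, go to p4
p4 | 111__[_]1   read _ → write 0, move R, go to p3
p3 | 111__0[1]   read 1 → write _, move S, go to p3
p3 | 111__0[_]   read _ → write 0, move S, go to p3
p3 | 111__0[0]   read 0 → write 0, move S, go to p2
p2 | 111__0[0]
The non-blank tape span at halt is 111__00.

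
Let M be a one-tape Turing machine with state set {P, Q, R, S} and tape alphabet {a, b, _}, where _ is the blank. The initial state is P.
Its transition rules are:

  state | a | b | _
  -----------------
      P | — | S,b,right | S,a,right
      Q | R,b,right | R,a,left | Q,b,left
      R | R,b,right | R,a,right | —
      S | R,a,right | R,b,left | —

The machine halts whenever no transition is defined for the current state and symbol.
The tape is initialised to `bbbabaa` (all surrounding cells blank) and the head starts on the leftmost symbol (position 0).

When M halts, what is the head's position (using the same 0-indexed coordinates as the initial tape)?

P | [b]bbabaa_   read b → write b, move right, go to S
S | b[b]babaa_   read b → write b, move left, go to R
R | [b]bbabaa_   read b → write a, move right, go to R
R | a[b]babaa_   read b → write a, move right, go to R
R | aa[b]abaa_   read b → write a, move right, go to R
R | aaa[a]baa_   read a → write b, move right, go to R
R | aaab[b]aa_   read b → write a, move right, go to R
R | aaaba[a]a_   read a → write b, move right, go to R
R | aaabab[a]_   read a → write b, move right, go to R
R | aaababb[_]
At halt the head is at cell 7.

7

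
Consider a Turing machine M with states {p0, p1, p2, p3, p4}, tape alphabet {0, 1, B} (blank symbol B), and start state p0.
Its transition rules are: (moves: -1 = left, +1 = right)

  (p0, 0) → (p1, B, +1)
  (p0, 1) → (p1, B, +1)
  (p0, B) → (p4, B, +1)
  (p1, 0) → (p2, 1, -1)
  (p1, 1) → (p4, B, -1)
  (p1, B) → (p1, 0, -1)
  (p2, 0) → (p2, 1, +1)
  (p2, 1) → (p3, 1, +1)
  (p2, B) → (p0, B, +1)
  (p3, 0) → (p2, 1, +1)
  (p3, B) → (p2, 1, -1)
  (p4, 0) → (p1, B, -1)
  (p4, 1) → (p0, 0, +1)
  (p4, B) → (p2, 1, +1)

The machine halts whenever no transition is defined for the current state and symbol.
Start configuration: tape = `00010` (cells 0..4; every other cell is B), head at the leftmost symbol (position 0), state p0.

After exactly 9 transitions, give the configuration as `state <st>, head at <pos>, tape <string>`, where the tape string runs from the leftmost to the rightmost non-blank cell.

state=p0 head=0 tape=[0]0010   (p0,0)→(p1,B,+1)
state=p1 head=1 tape=B[0]010   (p1,0)→(p2,1,-1)
state=p2 head=0 tape=[B]1010   (p2,B)→(p0,B,+1)
state=p0 head=1 tape=B[1]010   (p0,1)→(p1,B,+1)
state=p1 head=2 tape=BB[0]10   (p1,0)→(p2,1,-1)
state=p2 head=1 tape=B[B]110   (p2,B)→(p0,B,+1)
state=p0 head=2 tape=BB[1]10   (p0,1)→(p1,B,+1)
state=p1 head=3 tape=BBB[1]0   (p1,1)→(p4,B,-1)
state=p4 head=2 tape=BB[B]B0   (p4,B)→(p2,1,+1)
state=p2 head=3 tape=BB1[B]0
After 9 steps: state p2, head at 3, tape 1B0.

state p2, head at 3, tape 1B0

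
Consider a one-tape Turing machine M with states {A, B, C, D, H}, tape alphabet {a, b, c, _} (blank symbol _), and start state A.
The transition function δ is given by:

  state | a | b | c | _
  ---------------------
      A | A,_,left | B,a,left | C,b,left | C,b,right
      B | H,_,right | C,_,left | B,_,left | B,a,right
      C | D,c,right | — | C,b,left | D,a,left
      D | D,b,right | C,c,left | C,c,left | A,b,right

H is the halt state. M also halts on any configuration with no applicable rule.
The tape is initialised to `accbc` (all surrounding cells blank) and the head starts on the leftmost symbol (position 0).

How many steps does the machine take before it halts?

state=A head=0 tape=____[a]ccbc   (A,a)→(A,_,left)
state=A head=-1 tape=___[_]_ccbc   (A,_)→(C,b,right)
state=C head=0 tape=___b[_]ccbc   (C,_)→(D,a,left)
state=D head=-1 tape=___[b]accbc   (D,b)→(C,c,left)
state=C head=-2 tape=__[_]caccbc   (C,_)→(D,a,left)
state=D head=-3 tape=_[_]acaccbc   (D,_)→(A,b,right)
state=A head=-2 tape=_b[a]caccbc   (A,a)→(A,_,left)
state=A head=-3 tape=_[b]_caccbc   (A,b)→(B,a,left)
state=B head=-4 tape=[_]a_caccbc   (B,_)→(B,a,right)
state=B head=-3 tape=a[a]_caccbc   (B,a)→(H,_,right)
state=H head=-2 tape=a_[_]caccbc
M halts after 10 transitions.

10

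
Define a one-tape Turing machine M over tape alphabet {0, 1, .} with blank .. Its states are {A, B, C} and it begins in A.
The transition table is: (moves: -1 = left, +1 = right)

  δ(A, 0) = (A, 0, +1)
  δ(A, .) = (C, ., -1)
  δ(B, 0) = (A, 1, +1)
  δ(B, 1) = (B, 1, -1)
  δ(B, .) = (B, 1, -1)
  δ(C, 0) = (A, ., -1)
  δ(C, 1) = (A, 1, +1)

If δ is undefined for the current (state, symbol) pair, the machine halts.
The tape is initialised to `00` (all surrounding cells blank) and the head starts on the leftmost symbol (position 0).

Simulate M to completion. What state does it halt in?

A | ..[0]0.   read 0 → write 0, move +1, go to A
A | ..0[0].   read 0 → write 0, move +1, go to A
A | ..00[.]   read . → write ., move -1, go to C
C | ..0[0].   read 0 → write ., move -1, go to A
A | ..[0]..   read 0 → write 0, move +1, go to A
A | ..0[.].   read . → write ., move -1, go to C
C | ..[0]..   read 0 → write ., move -1, go to A
A | .[.]...   read . → write ., move -1, go to C
C | [.]....
No transition is defined for (C, .); M halts in state C.

C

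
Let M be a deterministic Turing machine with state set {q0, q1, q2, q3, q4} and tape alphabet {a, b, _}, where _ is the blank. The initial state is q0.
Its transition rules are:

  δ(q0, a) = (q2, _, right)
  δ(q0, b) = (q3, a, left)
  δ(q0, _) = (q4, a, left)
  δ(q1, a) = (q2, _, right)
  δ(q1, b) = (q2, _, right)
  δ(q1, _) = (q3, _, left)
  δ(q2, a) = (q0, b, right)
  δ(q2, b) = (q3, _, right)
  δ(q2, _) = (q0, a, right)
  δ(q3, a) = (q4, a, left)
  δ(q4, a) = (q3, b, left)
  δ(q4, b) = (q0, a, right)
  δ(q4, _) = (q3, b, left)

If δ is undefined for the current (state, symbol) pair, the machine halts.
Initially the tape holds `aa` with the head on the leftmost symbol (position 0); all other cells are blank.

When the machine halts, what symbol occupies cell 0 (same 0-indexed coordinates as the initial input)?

state=q0 head=0 tape=[a]a___   (q0,a)→(q2,_,right)
state=q2 head=1 tape=_[a]___   (q2,a)→(q0,b,right)
state=q0 head=2 tape=_b[_]__   (q0,_)→(q4,a,left)
state=q4 head=1 tape=_[b]a__   (q4,b)→(q0,a,right)
state=q0 head=2 tape=_a[a]__   (q0,a)→(q2,_,right)
state=q2 head=3 tape=_a_[_]_   (q2,_)→(q0,a,right)
state=q0 head=4 tape=_a_a[_]   (q0,_)→(q4,a,left)
state=q4 head=3 tape=_a_[a]a   (q4,a)→(q3,b,left)
state=q3 head=2 tape=_a[_]ba
Cell 0 holds _ when M halts.

_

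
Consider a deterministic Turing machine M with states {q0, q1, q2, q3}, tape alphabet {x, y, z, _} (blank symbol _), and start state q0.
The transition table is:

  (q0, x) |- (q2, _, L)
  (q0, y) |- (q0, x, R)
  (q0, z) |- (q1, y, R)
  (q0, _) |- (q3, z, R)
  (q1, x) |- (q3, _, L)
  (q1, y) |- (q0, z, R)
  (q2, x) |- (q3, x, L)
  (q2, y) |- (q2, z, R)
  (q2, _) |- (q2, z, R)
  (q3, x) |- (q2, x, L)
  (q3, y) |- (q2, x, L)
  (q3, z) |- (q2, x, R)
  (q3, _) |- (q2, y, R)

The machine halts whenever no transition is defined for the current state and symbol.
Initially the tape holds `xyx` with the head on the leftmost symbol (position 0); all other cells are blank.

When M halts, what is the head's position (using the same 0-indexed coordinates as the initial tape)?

state=q0 head=0 tape=_[x]yx   (q0,x)→(q2,_,L)
state=q2 head=-1 tape=[_]_yx   (q2,_)→(q2,z,R)
state=q2 head=0 tape=z[_]yx   (q2,_)→(q2,z,R)
state=q2 head=1 tape=zz[y]x   (q2,y)→(q2,z,R)
state=q2 head=2 tape=zzz[x]   (q2,x)→(q3,x,L)
state=q3 head=1 tape=zz[z]x   (q3,z)→(q2,x,R)
state=q2 head=2 tape=zzx[x]   (q2,x)→(q3,x,L)
state=q3 head=1 tape=zz[x]x   (q3,x)→(q2,x,L)
state=q2 head=0 tape=z[z]xx
At halt the head is at cell 0.

0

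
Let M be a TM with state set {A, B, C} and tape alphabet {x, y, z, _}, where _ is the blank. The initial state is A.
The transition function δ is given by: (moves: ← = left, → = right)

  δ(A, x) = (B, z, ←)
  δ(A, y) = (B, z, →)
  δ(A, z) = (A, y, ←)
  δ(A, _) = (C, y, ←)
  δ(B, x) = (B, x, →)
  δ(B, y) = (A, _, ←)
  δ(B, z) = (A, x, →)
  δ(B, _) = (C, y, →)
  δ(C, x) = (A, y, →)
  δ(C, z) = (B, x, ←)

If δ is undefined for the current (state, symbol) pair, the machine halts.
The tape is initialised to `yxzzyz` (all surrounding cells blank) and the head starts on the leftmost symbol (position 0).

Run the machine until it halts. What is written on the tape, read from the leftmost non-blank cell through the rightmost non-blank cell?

zxxzyyy

A | [y]xzzyz_   read y → write z, move →, go to B
B | z[x]zzyz_   read x → write x, move →, go to B
B | zx[z]zyz_   read z → write x, move →, go to A
A | zxx[z]yz_   read z → write y, move ←, go to A
A | zx[x]yyz_   read x → write z, move ←, go to B
B | z[x]zyyz_   read x → write x, move →, go to B
B | zx[z]yyz_   read z → write x, move →, go to A
A | zxx[y]yz_   read y → write z, move →, go to B
B | zxxz[y]z_   read y → write _, move ←, go to A
A | zxx[z]_z_   read z → write y, move ←, go to A
A | zx[x]y_z_   read x → write z, move ←, go to B
B | z[x]zy_z_   read x → write x, move →, go to B
B | zx[z]y_z_   read z → write x, move →, go to A
A | zxx[y]_z_   read y → write z, move →, go to B
B | zxxz[_]z_   read _ → write y, move →, go to C
C | zxxzy[z]_   read z → write x, move ←, go to B
B | zxxz[y]x_   read y → write _, move ←, go to A
A | zxx[z]_x_   read z → write y, move ←, go to A
A | zx[x]y_x_   read x → write z, move ←, go to B
B | z[x]zy_x_   read x → write x, move →, go to B
B | zx[z]y_x_   read z → write x, move →, go to A
A | zxx[y]_x_   read y → write z, move →, go to B
B | zxxz[_]x_   read _ → write y, move →, go to C
C | zxxzy[x]_   read x → write y, move →, go to A
A | zxxzyy[_]   read _ → write y, move ←, go to C
C | zxxzy[y]y
The non-blank tape span at halt is zxxzyyy.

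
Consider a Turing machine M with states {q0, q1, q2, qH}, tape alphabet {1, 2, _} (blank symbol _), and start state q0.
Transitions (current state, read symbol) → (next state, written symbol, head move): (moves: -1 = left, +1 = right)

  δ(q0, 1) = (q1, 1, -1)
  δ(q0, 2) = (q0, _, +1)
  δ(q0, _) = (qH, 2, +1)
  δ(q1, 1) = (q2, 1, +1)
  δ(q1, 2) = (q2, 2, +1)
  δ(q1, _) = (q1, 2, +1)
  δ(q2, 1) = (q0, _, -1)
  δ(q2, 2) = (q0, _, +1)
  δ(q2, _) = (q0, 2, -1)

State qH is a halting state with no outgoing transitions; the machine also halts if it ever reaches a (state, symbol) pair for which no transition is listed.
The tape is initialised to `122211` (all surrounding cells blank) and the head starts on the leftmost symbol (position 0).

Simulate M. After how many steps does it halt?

15

q0 | _[1]22211   read 1 → write 1, move -1, go to q1
q1 | [_]122211   read _ → write 2, move +1, go to q1
q1 | 2[1]22211   read 1 → write 1, move +1, go to q2
q2 | 21[2]2211   read 2 → write _, move +1, go to q0
q0 | 21_[2]211   read 2 → write _, move +1, go to q0
q0 | 21__[2]11   read 2 → write _, move +1, go to q0
q0 | 21___[1]1   read 1 → write 1, move -1, go to q1
q1 | 21__[_]11   read _ → write 2, move +1, go to q1
q1 | 21__2[1]1   read 1 → write 1, move +1, go to q2
q2 | 21__21[1]   read 1 → write _, move -1, go to q0
q0 | 21__2[1]_   read 1 → write 1, move -1, go to q1
q1 | 21__[2]1_   read 2 → write 2, move +1, go to q2
q2 | 21__2[1]_   read 1 → write _, move -1, go to q0
q0 | 21__[2]__   read 2 → write _, move +1, go to q0
q0 | 21___[_]_   read _ → write 2, move +1, go to qH
qH | 21___2[_]
M halts after 15 transitions.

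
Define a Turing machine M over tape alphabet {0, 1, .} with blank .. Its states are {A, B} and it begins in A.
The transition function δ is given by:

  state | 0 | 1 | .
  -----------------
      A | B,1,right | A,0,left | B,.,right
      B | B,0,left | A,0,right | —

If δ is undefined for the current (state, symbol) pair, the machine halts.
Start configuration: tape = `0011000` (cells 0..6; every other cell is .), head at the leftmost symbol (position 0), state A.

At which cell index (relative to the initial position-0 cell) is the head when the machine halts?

state=A head=0 tape=[0]011000.   (A,0)→(B,1,right)
state=B head=1 tape=1[0]11000.   (B,0)→(B,0,left)
state=B head=0 tape=[1]011000.   (B,1)→(A,0,right)
state=A head=1 tape=0[0]11000.   (A,0)→(B,1,right)
state=B head=2 tape=01[1]1000.   (B,1)→(A,0,right)
state=A head=3 tape=010[1]000.   (A,1)→(A,0,left)
state=A head=2 tape=01[0]0000.   (A,0)→(B,1,right)
state=B head=3 tape=011[0]000.   (B,0)→(B,0,left)
state=B head=2 tape=01[1]0000.   (B,1)→(A,0,right)
state=A head=3 tape=010[0]000.   (A,0)→(B,1,right)
state=B head=4 tape=0101[0]00.   (B,0)→(B,0,left)
state=B head=3 tape=010[1]000.   (B,1)→(A,0,right)
state=A head=4 tape=0100[0]00.   (A,0)→(B,1,right)
state=B head=5 tape=01001[0]0.   (B,0)→(B,0,left)
state=B head=4 tape=0100[1]00.   (B,1)→(A,0,right)
state=A head=5 tape=01000[0]0.   (A,0)→(B,1,right)
state=B head=6 tape=010001[0].   (B,0)→(B,0,left)
state=B head=5 tape=01000[1]0.   (B,1)→(A,0,right)
state=A head=6 tape=010000[0].   (A,0)→(B,1,right)
state=B head=7 tape=0100001[.]
At halt the head is at cell 7.

7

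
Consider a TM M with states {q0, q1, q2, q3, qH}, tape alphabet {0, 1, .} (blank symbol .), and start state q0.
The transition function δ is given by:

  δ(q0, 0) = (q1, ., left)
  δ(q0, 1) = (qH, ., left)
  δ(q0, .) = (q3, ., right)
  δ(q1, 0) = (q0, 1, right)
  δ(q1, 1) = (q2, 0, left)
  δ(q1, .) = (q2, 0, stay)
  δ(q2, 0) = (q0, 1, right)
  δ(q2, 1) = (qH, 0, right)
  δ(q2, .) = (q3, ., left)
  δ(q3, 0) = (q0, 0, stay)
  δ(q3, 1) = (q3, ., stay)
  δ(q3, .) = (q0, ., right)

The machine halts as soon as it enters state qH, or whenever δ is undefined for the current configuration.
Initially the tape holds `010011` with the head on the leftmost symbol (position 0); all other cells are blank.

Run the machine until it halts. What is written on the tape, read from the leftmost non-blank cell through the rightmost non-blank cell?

q0 | .[0]10011   read 0 → write ., move left, go to q1
q1 | [.].10011   read . → write 0, move stay, go to q2
q2 | [0].10011   read 0 → write 1, move right, go to q0
q0 | 1[.]10011   read . → write ., move right, go to q3
q3 | 1.[1]0011   read 1 → write ., move stay, go to q3
q3 | 1.[.]0011   read . → write ., move right, go to q0
q0 | 1..[0]011   read 0 → write ., move left, go to q1
q1 | 1.[.].011   read . → write 0, move stay, go to q2
q2 | 1.[0].011   read 0 → write 1, move right, go to q0
q0 | 1.1[.]011   read . → write ., move right, go to q3
q3 | 1.1.[0]11   read 0 → write 0, move stay, go to q0
q0 | 1.1.[0]11   read 0 → write ., move left, go to q1
q1 | 1.1[.].11   read . → write 0, move stay, go to q2
q2 | 1.1[0].11   read 0 → write 1, move right, go to q0
q0 | 1.11[.]11   read . → write ., move right, go to q3
q3 | 1.11.[1]1   read 1 → write ., move stay, go to q3
q3 | 1.11.[.]1   read . → write ., move right, go to q0
q0 | 1.11..[1]   read 1 → write ., move left, go to qH
qH | 1.11.[.].
The non-blank tape span at halt is 1.11.

1.11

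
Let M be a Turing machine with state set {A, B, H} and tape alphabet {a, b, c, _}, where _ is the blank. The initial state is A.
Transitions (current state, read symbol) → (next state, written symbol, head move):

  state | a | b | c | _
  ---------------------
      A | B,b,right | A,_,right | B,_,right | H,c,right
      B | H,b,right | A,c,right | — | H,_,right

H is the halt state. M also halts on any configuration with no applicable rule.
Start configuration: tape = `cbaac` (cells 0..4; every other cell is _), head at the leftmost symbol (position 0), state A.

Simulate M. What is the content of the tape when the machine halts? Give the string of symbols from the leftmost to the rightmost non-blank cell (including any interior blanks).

cbbc

state=A head=0 tape=[c]baac   (A,c)→(B,_,right)
state=B head=1 tape=_[b]aac   (B,b)→(A,c,right)
state=A head=2 tape=_c[a]ac   (A,a)→(B,b,right)
state=B head=3 tape=_cb[a]c   (B,a)→(H,b,right)
state=H head=4 tape=_cbb[c]
The non-blank tape span at halt is cbbc.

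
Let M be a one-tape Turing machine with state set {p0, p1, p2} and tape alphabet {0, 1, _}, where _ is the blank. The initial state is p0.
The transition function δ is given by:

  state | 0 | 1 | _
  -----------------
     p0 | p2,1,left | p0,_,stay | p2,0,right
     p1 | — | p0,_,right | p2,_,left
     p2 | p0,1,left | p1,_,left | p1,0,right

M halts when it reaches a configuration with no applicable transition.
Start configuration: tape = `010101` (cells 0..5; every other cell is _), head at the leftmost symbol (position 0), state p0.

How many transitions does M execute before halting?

12

state=p0 head=0 tape=_[0]10101   (p0,0)→(p2,1,left)
state=p2 head=-1 tape=[_]110101   (p2,_)→(p1,0,right)
state=p1 head=0 tape=0[1]10101   (p1,1)→(p0,_,right)
state=p0 head=1 tape=0_[1]0101   (p0,1)→(p0,_,stay)
state=p0 head=1 tape=0_[_]0101   (p0,_)→(p2,0,right)
state=p2 head=2 tape=0_0[0]101   (p2,0)→(p0,1,left)
state=p0 head=1 tape=0_[0]1101   (p0,0)→(p2,1,left)
state=p2 head=0 tape=0[_]11101   (p2,_)→(p1,0,right)
state=p1 head=1 tape=00[1]1101   (p1,1)→(p0,_,right)
state=p0 head=2 tape=00_[1]101   (p0,1)→(p0,_,stay)
state=p0 head=2 tape=00_[_]101   (p0,_)→(p2,0,right)
state=p2 head=3 tape=00_0[1]01   (p2,1)→(p1,_,left)
state=p1 head=2 tape=00_[0]_01
M halts after 12 transitions.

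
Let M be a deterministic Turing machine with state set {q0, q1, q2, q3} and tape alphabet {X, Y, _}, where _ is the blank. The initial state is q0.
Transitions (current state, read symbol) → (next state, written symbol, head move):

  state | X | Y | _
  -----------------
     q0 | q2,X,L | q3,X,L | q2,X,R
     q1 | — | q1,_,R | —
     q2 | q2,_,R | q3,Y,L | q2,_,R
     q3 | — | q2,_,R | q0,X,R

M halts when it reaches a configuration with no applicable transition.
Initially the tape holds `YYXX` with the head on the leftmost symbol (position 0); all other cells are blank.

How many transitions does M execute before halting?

8

state=q0 head=0 tape=_[Y]YXX   (q0,Y)→(q3,X,L)
state=q3 head=-1 tape=[_]XYXX   (q3,_)→(q0,X,R)
state=q0 head=0 tape=X[X]YXX   (q0,X)→(q2,X,L)
state=q2 head=-1 tape=[X]XYXX   (q2,X)→(q2,_,R)
state=q2 head=0 tape=_[X]YXX   (q2,X)→(q2,_,R)
state=q2 head=1 tape=__[Y]XX   (q2,Y)→(q3,Y,L)
state=q3 head=0 tape=_[_]YXX   (q3,_)→(q0,X,R)
state=q0 head=1 tape=_X[Y]XX   (q0,Y)→(q3,X,L)
state=q3 head=0 tape=_[X]XXX
M halts after 8 transitions.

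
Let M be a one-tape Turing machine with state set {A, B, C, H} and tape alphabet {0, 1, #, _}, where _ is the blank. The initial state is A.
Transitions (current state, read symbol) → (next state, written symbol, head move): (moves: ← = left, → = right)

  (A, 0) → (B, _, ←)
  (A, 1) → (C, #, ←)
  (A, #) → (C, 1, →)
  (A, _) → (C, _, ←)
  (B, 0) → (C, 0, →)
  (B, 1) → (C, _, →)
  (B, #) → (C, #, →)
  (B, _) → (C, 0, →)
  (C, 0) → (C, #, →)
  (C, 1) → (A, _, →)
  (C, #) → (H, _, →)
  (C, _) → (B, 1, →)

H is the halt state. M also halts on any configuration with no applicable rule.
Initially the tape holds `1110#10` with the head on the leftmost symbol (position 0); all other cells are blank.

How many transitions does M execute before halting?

9

A | _[1]110#10   read 1 → write #, move ←, go to C
C | [_]#110#10   read _ → write 1, move →, go to B
B | 1[#]110#10   read # → write #, move →, go to C
C | 1#[1]10#10   read 1 → write _, move →, go to A
A | 1#_[1]0#10   read 1 → write #, move ←, go to C
C | 1#[_]#0#10   read _ → write 1, move →, go to B
B | 1#1[#]0#10   read # → write #, move →, go to C
C | 1#1#[0]#10   read 0 → write #, move →, go to C
C | 1#1##[#]10   read # → write _, move →, go to H
H | 1#1##_[1]0
M halts after 9 transitions.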